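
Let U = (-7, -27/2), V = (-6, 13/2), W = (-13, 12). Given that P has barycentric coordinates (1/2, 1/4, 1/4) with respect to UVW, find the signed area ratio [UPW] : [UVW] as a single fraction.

1/4

The signed ratio [UPW]/[UVW] equals the barycentric coordinate of P at vertex V, which is 1/4.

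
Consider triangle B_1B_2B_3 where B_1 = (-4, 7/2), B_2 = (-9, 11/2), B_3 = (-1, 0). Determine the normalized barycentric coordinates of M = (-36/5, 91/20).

(1/5, 7/10, 1/10)

Signed area of the reference triangle: [B_1B_2B_3] = ½·((-4)·(11/2−0) + (-9)·(0−(7/2)) + (-1)·(7/2−(11/2))) = ½·(-22 + 63/2 + 2) = 23/4.
[MB_2B_3] = ½·((-36/5)·(11/2−0) + (-9)·(0−(91/20)) + (-1)·(91/20−(11/2))) = ½·(-198/5 + 819/20 + 19/20) = 23/20, so the B_1-coordinate is (23/20)/(23/4) = 1/5.
[B_1MB_3] = ½·((-4)·(91/20−0) + (-36/5)·(0−(7/2)) + (-1)·(7/2−(91/20))) = ½·(-91/5 + 126/5 + 21/20) = 161/40, so the B_2-coordinate is 7/10.
[B_1B_2M] = ½·((-4)·(11/2−(91/20)) + (-9)·(91/20−(7/2)) + (-36/5)·(7/2−(11/2))) = ½·(-19/5 − 189/20 + 72/5) = 23/40, so the B_3-coordinate is 1/10.
Check: 1/5 + 7/10 + 1/10 = 1.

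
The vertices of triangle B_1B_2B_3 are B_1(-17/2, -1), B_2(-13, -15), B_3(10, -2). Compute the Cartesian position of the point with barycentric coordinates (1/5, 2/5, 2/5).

(-29/10, -7)

M = (1/5)·B_1 + (2/5)·B_2 + (2/5)·B_3.
x-coordinate: (1/5)·(-17/2) + (2/5)·(-13) + (2/5)·10 = -29/10.
y-coordinate: (1/5)·(-1) + (2/5)·(-15) + (2/5)·(-2) = -7.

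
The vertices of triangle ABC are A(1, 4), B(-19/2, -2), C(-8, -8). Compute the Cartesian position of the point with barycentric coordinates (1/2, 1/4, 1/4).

(-31/8, -1/2)

P = (1/2)·A + (1/4)·B + (1/4)·C.
x-coordinate: (1/2)·1 + (1/4)·(-19/2) + (1/4)·(-8) = -31/8.
y-coordinate: (1/2)·4 + (1/4)·(-2) + (1/4)·(-8) = -1/2.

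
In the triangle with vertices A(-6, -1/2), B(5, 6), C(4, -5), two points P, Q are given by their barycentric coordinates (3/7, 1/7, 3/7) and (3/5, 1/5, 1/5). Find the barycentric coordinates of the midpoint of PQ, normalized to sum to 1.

(18/35, 6/35, 11/35)

Since both coordinate triples sum to 1, the midpoint's barycentrics are the componentwise average.
(3/7+3/5)/2 = 18/35; similarly 6/35 and 11/35.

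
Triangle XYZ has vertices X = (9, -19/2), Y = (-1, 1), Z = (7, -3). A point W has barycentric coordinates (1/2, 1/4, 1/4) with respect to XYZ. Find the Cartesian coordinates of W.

W = (1/2)·X + (1/4)·Y + (1/4)·Z.
x-coordinate: (1/2)·9 + (1/4)·(-1) + (1/4)·7 = 6.
y-coordinate: (1/2)·(-19/2) + (1/4)·1 + (1/4)·(-3) = -21/4.

(6, -21/4)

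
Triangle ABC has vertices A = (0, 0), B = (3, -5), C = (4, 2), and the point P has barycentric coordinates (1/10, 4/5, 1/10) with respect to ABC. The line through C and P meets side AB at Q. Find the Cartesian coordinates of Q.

(8/3, -40/9)

Line CP meets AB where the C-coordinate vanishes; zeroing P's C-weight and renormalizing leaves A, B-weights 1/10 : 4/5 → (1/9, 8/9).
So Q = (1/9)·A + (8/9)·B = (8/3, -40/9).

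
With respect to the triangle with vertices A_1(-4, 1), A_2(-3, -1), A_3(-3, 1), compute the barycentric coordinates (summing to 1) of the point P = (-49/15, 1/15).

(4/15, 7/15, 4/15)

Signed area of the reference triangle: [A_1A_2A_3] = ½·((-4)·(-1−1) + (-3)·(1−1) + (-3)·(1−(-1))) = ½·(8 + 0 − 6) = 1.
[PA_2A_3] = ½·((-49/15)·(-1−1) + (-3)·(1−(1/15)) + (-3)·(1/15−(-1))) = ½·(98/15 − 14/5 − 16/5) = 4/15, so the A_1-coordinate is (4/15)/1 = 4/15.
[A_1PA_3] = ½·((-4)·(1/15−1) + (-49/15)·(1−1) + (-3)·(1−(1/15))) = ½·(56/15 + 0 − 14/5) = 7/15, so the A_2-coordinate is 7/15.
[A_1A_2P] = ½·((-4)·(-1−(1/15)) + (-3)·(1/15−1) + (-49/15)·(1−(-1))) = ½·(64/15 + 14/5 − 98/15) = 4/15, so the A_3-coordinate is 4/15.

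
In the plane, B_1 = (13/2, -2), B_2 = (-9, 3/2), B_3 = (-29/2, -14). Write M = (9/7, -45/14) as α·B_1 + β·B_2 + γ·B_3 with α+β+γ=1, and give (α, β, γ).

Signed area of the reference triangle: [B_1B_2B_3] = ½·((13/2)·(3/2−(-14)) + (-9)·(-14−(-2)) + (-29/2)·(-2−(3/2))) = ½·(403/4 + 108 + 203/4) = 519/4.
[MB_2B_3] = ½·((9/7)·(3/2−(-14)) + (-9)·(-14−(-45/14)) + (-29/2)·(-45/14−(3/2))) = ½·(279/14 + 1359/14 + 957/14) = 2595/28, so the B_1-coordinate is (2595/28)/(519/4) = 5/7.
[B_1MB_3] = ½·((13/2)·(-45/14−(-14)) + (9/7)·(-14−(-2)) + (-29/2)·(-2−(-45/14))) = ½·(1963/28 − 108/7 − 493/28) = 519/28, so the B_2-coordinate is 1/7.
[B_1B_2M] = ½·((13/2)·(3/2−(-45/14)) + (-9)·(-45/14−(-2)) + (9/7)·(-2−(3/2))) = ½·(429/14 + 153/14 − 9/2) = 519/28, so the B_3-coordinate is 1/7.
Check: 5/7 + 1/7 + 1/7 = 1.

(5/7, 1/7, 1/7)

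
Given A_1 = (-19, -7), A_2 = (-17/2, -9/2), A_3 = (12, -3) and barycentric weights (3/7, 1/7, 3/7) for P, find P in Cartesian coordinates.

(-59/14, -69/14)

P = (3/7)·A_1 + (1/7)·A_2 + (3/7)·A_3.
x-coordinate: (3/7)·(-19) + (1/7)·(-17/2) + (3/7)·12 = -59/14.
y-coordinate: (3/7)·(-7) + (1/7)·(-9/2) + (3/7)·(-3) = -69/14.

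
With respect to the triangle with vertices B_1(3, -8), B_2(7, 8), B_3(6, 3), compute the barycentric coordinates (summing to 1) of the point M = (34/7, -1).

Signed area of the reference triangle: [B_1B_2B_3] = ½·(3·(8−3) + 7·(3−(-8)) + 6·(-8−8)) = ½·(15 + 77 − 96) = -2.
[MB_2B_3] = ½·((34/7)·(8−3) + 7·(3−(-1)) + 6·(-1−8)) = ½·(170/7 + 28 − 54) = -6/7, so the B_1-coordinate is (-6/7)/(-2) = 3/7.
[B_1MB_3] = ½·(3·(-1−3) + (34/7)·(3−(-8)) + 6·(-8−(-1))) = ½·(-12 + 374/7 − 42) = -2/7, so the B_2-coordinate is 1/7.
[B_1B_2M] = ½·(3·(8−(-1)) + 7·(-1−(-8)) + (34/7)·(-8−8)) = ½·(27 + 49 − 544/7) = -6/7, so the B_3-coordinate is 3/7.

(3/7, 1/7, 3/7)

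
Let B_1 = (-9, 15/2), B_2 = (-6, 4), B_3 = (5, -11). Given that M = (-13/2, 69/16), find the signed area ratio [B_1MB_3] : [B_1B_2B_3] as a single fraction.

1/4

[B_1B_2B_3] = ½·((-9)·(4−(-11)) + (-6)·(-11−(15/2)) + 5·(15/2−4)) = ½·(-135 + 111 + 35/2) = -13/4.
[B_1MB_3] = ½·((-9)·(69/16−(-11)) + (-13/2)·(-11−(15/2)) + 5·(15/2−(69/16))) = ½·(-2205/16 + 481/4 + 255/16) = -13/16, so the ratio is (-13/16)/(-13/4) = 1/4.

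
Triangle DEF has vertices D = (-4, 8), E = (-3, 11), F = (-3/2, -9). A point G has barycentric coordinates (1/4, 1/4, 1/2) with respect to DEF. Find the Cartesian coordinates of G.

G = (1/4)·D + (1/4)·E + (1/2)·F.
x-coordinate: (1/4)·(-4) + (1/4)·(-3) + (1/2)·(-3/2) = -5/2.
y-coordinate: (1/4)·8 + (1/4)·11 + (1/2)·(-9) = 1/4.

(-5/2, 1/4)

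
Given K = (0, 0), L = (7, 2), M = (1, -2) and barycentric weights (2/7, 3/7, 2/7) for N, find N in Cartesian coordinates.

(23/7, 2/7)

N = (2/7)·K + (3/7)·L + (2/7)·M.
x-coordinate: (2/7)·0 + (3/7)·7 + (2/7)·1 = 23/7.
y-coordinate: (2/7)·0 + (3/7)·2 + (2/7)·(-2) = 2/7.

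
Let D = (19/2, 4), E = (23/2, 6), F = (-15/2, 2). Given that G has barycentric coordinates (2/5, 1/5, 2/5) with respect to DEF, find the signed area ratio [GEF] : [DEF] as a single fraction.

2/5

The signed ratio [GEF]/[DEF] equals the barycentric coordinate of G at vertex D, which is 2/5.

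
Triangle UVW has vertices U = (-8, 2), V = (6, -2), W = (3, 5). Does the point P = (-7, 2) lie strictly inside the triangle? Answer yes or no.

yes

Barycentric coordinates of P: (79/86, 3/86, 2/43).
The three coordinates are positive, positive, positive; a point is interior exactly when all three are positive.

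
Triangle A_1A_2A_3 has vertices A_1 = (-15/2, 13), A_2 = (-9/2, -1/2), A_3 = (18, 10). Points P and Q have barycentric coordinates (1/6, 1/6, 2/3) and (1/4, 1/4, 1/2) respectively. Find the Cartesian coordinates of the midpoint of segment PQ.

(8, 135/16)

Barycentric coordinates of the midpoint are the average: (5/24, 5/24, 7/12).
Converting: (5/24)·A_1 + (5/24)·A_2 + (7/12)·A_3 = (8, 135/16).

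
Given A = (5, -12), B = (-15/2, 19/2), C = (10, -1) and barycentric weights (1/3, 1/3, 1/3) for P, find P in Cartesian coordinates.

(5/2, -7/6)

P = (1/3)·A + (1/3)·B + (1/3)·C.
x-coordinate: (1/3)·5 + (1/3)·(-15/2) + (1/3)·10 = 5/2.
y-coordinate: (1/3)·(-12) + (1/3)·(19/2) + (1/3)·(-1) = -7/6.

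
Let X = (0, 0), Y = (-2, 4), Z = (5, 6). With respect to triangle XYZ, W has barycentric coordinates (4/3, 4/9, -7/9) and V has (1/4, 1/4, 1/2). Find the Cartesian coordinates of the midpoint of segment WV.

Barycentric coordinates of the midpoint are the average: (19/24, 25/72, -5/36).
Converting: (19/24)·X + (25/72)·Y + (-5/36)·Z = (-25/18, 5/9).

(-25/18, 5/9)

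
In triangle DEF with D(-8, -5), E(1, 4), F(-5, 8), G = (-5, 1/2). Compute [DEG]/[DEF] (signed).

1/4

[DEF] = ½·((-8)·(4−8) + 1·(8−(-5)) + (-5)·(-5−4)) = ½·(32 + 13 + 45) = 45.
[DEG] = ½·((-8)·(4−(1/2)) + 1·(1/2−(-5)) + (-5)·(-5−4)) = ½·(-28 + 11/2 + 45) = 45/4, so the ratio is (45/4)/45 = 1/4.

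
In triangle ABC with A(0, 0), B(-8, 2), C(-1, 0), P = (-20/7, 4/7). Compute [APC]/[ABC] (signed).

2/7

[ABC] = ½·(0·(2−0) + (-8)·(0−0) + (-1)·(0−2)) = ½·(0 + 0 + 2) = 1.
[APC] = ½·(0·(4/7−0) + (-20/7)·(0−0) + (-1)·(0−(4/7))) = ½·(0 + 0 + 4/7) = 2/7, so the ratio is (2/7)/1 = 2/7.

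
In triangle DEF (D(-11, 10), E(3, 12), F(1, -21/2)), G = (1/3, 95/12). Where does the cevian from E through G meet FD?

(-5, -1/4)

Barycentric coordinates of G with respect to DEF: (1/6, 2/3, 1/6).
On side FD the E-coordinate is zero; dropping G's E-weight 2/3 and renormalizing the remaining 1/6 : 1/6 gives weights 1/2, 1/2 on F, D.
H = (1/2)·(1, -21/2) + (1/2)·(-11, 10) = (-5, -1/4).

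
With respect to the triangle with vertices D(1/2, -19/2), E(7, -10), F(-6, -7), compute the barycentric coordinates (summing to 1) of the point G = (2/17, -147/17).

Signed area of the reference triangle: [DEF] = ½·((1/2)·(-10−(-7)) + 7·(-7−(-19/2)) + (-6)·(-19/2−(-10))) = ½·(-3/2 + 35/2 − 3) = 13/2.
[GEF] = ½·((2/17)·(-10−(-7)) + 7·(-7−(-147/17)) + (-6)·(-147/17−(-10))) = ½·(-6/17 + 196/17 − 138/17) = 26/17, so the D-coordinate is (26/17)/(13/2) = 4/17.
[DGF] = ½·((1/2)·(-147/17−(-7)) + (2/17)·(-7−(-19/2)) + (-6)·(-19/2−(-147/17))) = ½·(-14/17 + 5/17 + 87/17) = 39/17, so the E-coordinate is 6/17.
[DEG] = ½·((1/2)·(-10−(-147/17)) + 7·(-147/17−(-19/2)) + (2/17)·(-19/2−(-10))) = ½·(-23/34 + 203/34 + 1/17) = 91/34, so the F-coordinate is 7/17.

(4/17, 6/17, 7/17)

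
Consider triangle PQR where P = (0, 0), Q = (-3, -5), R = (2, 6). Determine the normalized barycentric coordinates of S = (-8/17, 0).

Signed area of the reference triangle: [PQR] = ½·(0·(-5−6) + (-3)·(6−0) + 2·(0−(-5))) = ½·(0 − 18 + 10) = -4.
[SQR] = ½·((-8/17)·(-5−6) + (-3)·(6−0) + 2·(0−(-5))) = ½·(88/17 − 18 + 10) = -24/17, so the P-coordinate is (-24/17)/(-4) = 6/17.
[PSR] = ½·(0·(0−6) + (-8/17)·(6−0) + 2·(0−0)) = ½·(0 − 48/17 + 0) = -24/17, so the Q-coordinate is 6/17.
[PQS] = ½·(0·(-5−0) + (-3)·(0−0) + (-8/17)·(0−(-5))) = ½·(0 + 0 − 40/17) = -20/17, so the R-coordinate is 5/17.

(6/17, 6/17, 5/17)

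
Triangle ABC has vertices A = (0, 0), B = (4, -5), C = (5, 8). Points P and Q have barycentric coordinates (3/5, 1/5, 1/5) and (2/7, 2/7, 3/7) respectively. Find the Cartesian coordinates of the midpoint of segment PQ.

(89/35, 13/10)

Barycentric coordinates of the midpoint are the average: (31/70, 17/70, 11/35).
Converting: (31/70)·A + (17/70)·B + (11/35)·C = (89/35, 13/10).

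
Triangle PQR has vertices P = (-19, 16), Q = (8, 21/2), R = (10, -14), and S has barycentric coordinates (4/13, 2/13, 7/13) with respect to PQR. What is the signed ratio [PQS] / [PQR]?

The signed ratio [PQS]/[PQR] equals the barycentric coordinate of S at vertex R, which is 7/13.

7/13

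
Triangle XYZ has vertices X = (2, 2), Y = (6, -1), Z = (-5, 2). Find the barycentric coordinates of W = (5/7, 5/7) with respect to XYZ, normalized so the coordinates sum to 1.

(1/7, 3/7, 3/7)

Signed area of the reference triangle: [XYZ] = ½·(2·(-1−2) + 6·(2−2) + (-5)·(2−(-1))) = ½·(-6 + 0 − 15) = -21/2.
[WYZ] = ½·((5/7)·(-1−2) + 6·(2−(5/7)) + (-5)·(5/7−(-1))) = ½·(-15/7 + 54/7 − 60/7) = -3/2, so the X-coordinate is (-3/2)/(-21/2) = 1/7.
[XWZ] = ½·(2·(5/7−2) + (5/7)·(2−2) + (-5)·(2−(5/7))) = ½·(-18/7 + 0 − 45/7) = -9/2, so the Y-coordinate is 3/7.
[XYW] = ½·(2·(-1−(5/7)) + 6·(5/7−2) + (5/7)·(2−(-1))) = ½·(-24/7 − 54/7 + 15/7) = -9/2, so the Z-coordinate is 3/7.
Check: 1/7 + 3/7 + 3/7 = 1.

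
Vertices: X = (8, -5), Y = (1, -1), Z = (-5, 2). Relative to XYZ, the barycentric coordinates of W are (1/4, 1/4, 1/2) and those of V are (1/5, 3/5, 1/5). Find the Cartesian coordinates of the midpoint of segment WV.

(19/40, -17/20)

Barycentric coordinates of the midpoint are the average: (9/40, 17/40, 7/20).
Converting: (9/40)·X + (17/40)·Y + (7/20)·Z = (19/40, -17/20).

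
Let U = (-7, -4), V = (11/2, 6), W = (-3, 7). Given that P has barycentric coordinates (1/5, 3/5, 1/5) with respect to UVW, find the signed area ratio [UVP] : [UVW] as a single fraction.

1/5

The signed ratio [UVP]/[UVW] equals the barycentric coordinate of P at vertex W, which is 1/5.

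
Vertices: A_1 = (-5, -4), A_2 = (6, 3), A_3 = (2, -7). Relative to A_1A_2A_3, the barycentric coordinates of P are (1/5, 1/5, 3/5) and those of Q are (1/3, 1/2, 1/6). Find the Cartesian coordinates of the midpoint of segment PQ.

(23/15, -27/10)

Barycentric coordinates of the midpoint are the average: (4/15, 7/20, 23/60).
Converting: (4/15)·A_1 + (7/20)·A_2 + (23/60)·A_3 = (23/15, -27/10).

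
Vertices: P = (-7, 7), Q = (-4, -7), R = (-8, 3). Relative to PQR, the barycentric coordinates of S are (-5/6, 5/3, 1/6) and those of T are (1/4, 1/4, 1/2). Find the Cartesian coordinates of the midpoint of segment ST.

Barycentric coordinates of the midpoint are the average: (-7/24, 23/24, 1/3).
Converting: (-7/24)·P + (23/24)·Q + (1/3)·R = (-107/24, -31/4).

(-107/24, -31/4)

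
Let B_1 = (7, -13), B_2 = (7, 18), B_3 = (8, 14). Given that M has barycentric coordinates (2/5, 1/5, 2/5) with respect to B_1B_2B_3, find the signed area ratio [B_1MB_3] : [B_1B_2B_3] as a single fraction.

1/5

The signed ratio [B_1MB_3]/[B_1B_2B_3] equals the barycentric coordinate of M at vertex B_2, which is 1/5.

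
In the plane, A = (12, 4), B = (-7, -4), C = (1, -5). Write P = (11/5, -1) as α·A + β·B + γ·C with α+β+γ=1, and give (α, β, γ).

(2/5, 2/5, 1/5)

Signed area of the reference triangle: [ABC] = ½·(12·(-4−(-5)) + (-7)·(-5−4) + 1·(4−(-4))) = ½·(12 + 63 + 8) = 83/2.
[PBC] = ½·((11/5)·(-4−(-5)) + (-7)·(-5−(-1)) + 1·(-1−(-4))) = ½·(11/5 + 28 + 3) = 83/5, so the A-coordinate is (83/5)/(83/2) = 2/5.
[APC] = ½·(12·(-1−(-5)) + (11/5)·(-5−4) + 1·(4−(-1))) = ½·(48 − 99/5 + 5) = 83/5, so the B-coordinate is 2/5.
[ABP] = ½·(12·(-4−(-1)) + (-7)·(-1−4) + (11/5)·(4−(-4))) = ½·(-36 + 35 + 88/5) = 83/10, so the C-coordinate is 1/5.
Check: 2/5 + 2/5 + 1/5 = 1.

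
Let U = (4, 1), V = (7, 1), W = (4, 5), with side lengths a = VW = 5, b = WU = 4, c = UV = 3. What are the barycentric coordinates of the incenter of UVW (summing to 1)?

(5/12, 1/3, 1/4)

The incenter has barycentric coordinates proportional to the opposite side lengths: (5 : 4 : 3).
Normalizing by 5+4+3 = 12 gives (5/12, 1/3, 1/4).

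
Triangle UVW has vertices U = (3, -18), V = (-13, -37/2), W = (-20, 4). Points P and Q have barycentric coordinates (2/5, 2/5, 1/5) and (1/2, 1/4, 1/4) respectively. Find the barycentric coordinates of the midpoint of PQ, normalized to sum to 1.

(9/20, 13/40, 9/40)

Since both coordinate triples sum to 1, the midpoint's barycentrics are the componentwise average.
(2/5+1/2)/2 = 9/20; similarly 13/40 and 9/40.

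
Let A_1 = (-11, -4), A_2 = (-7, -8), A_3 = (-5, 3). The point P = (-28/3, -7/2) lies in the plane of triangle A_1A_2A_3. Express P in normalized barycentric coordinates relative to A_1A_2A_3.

Signed area of the reference triangle: [A_1A_2A_3] = ½·((-11)·(-8−3) + (-7)·(3−(-4)) + (-5)·(-4−(-8))) = ½·(121 − 49 − 20) = 26.
[PA_2A_3] = ½·((-28/3)·(-8−3) + (-7)·(3−(-7/2)) + (-5)·(-7/2−(-8))) = ½·(308/3 − 91/2 − 45/2) = 52/3, so the A_1-coordinate is (52/3)/26 = 2/3.
[A_1PA_3] = ½·((-11)·(-7/2−3) + (-28/3)·(3−(-4)) + (-5)·(-4−(-7/2))) = ½·(143/2 − 196/3 + 5/2) = 13/3, so the A_2-coordinate is 1/6.
[A_1A_2P] = ½·((-11)·(-8−(-7/2)) + (-7)·(-7/2−(-4)) + (-28/3)·(-4−(-8))) = ½·(99/2 − 7/2 − 112/3) = 13/3, so the A_3-coordinate is 1/6.

(2/3, 1/6, 1/6)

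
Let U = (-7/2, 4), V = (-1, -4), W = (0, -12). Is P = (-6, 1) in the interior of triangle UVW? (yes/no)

no

Barycentric coordinates of P: (35/12, -101/24, 55/24).
The three coordinates are positive, negative, positive; a point is interior exactly when all three are positive.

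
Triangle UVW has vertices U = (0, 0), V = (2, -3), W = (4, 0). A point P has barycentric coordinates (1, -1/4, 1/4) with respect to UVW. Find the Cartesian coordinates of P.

P = 1·U + (-1/4)·V + (1/4)·W.
x-coordinate: 1·0 + (-1/4)·2 + (1/4)·4 = 1/2.
y-coordinate: 1·0 + (-1/4)·(-3) + (1/4)·0 = 3/4.

(1/2, 3/4)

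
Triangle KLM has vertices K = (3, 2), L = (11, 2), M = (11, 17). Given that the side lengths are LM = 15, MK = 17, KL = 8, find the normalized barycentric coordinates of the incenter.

(3/8, 17/40, 1/5)

The incenter has barycentric coordinates proportional to the opposite side lengths: (15 : 17 : 8).
Normalizing by 15+17+8 = 40 gives (3/8, 17/40, 1/5).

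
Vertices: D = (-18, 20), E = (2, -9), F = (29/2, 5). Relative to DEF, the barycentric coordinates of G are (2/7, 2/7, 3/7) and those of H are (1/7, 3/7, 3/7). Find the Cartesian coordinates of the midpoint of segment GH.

Barycentric coordinates of the midpoint are the average: (3/14, 5/14, 3/7).
Converting: (3/14)·D + (5/14)·E + (3/7)·F = (43/14, 45/14).

(43/14, 45/14)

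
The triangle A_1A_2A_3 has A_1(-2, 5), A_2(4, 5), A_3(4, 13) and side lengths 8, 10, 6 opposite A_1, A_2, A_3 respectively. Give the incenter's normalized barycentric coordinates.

(1/3, 5/12, 1/4)

The incenter has barycentric coordinates proportional to the opposite side lengths: (8 : 10 : 6).
Normalizing by 8+10+6 = 24 gives (1/3, 5/12, 1/4).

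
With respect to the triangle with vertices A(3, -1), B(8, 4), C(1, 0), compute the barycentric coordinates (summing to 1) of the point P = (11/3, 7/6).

Signed area of the reference triangle: [ABC] = ½·(3·(4−0) + 8·(0−(-1)) + 1·(-1−4)) = ½·(12 + 8 − 5) = 15/2.
[PBC] = ½·((11/3)·(4−0) + 8·(0−(7/6)) + 1·(7/6−4)) = ½·(44/3 − 28/3 − 17/6) = 5/4, so the A-coordinate is (5/4)/(15/2) = 1/6.
[APC] = ½·(3·(7/6−0) + (11/3)·(0−(-1)) + 1·(-1−(7/6))) = ½·(7/2 + 11/3 − 13/6) = 5/2, so the B-coordinate is 1/3.
[ABP] = ½·(3·(4−(7/6)) + 8·(7/6−(-1)) + (11/3)·(-1−4)) = ½·(17/2 + 52/3 − 55/3) = 15/4, so the C-coordinate is 1/2.

(1/6, 1/3, 1/2)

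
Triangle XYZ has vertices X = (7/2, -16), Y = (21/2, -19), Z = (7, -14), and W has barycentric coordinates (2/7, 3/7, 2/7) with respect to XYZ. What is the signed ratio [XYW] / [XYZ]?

The signed ratio [XYW]/[XYZ] equals the barycentric coordinate of W at vertex Z, which is 2/7.

2/7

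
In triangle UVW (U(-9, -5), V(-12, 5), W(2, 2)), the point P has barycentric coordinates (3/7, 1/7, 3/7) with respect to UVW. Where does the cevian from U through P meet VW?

Line UP meets VW where the U-coordinate vanishes; zeroing P's U-weight and renormalizing leaves V, W-weights 1/7 : 3/7 → (1/4, 3/4).
So Q = (1/4)·V + (3/4)·W = (-3/2, 11/4).

(-3/2, 11/4)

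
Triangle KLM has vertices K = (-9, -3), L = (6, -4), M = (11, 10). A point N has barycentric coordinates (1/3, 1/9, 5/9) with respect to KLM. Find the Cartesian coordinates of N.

(34/9, 37/9)

N = (1/3)·K + (1/9)·L + (5/9)·M.
x-coordinate: (1/3)·(-9) + (1/9)·6 + (5/9)·11 = 34/9.
y-coordinate: (1/3)·(-3) + (1/9)·(-4) + (5/9)·10 = 37/9.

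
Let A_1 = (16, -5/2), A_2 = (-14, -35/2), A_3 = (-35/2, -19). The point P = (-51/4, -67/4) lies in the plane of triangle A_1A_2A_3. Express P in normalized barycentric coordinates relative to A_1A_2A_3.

Signed area of the reference triangle: [A_1A_2A_3] = ½·(16·(-35/2−(-19)) + (-14)·(-19−(-5/2)) + (-35/2)·(-5/2−(-35/2))) = ½·(24 + 231 − 525/2) = -15/4.
[PA_2A_3] = ½·((-51/4)·(-35/2−(-19)) + (-14)·(-19−(-67/4)) + (-35/2)·(-67/4−(-35/2))) = ½·(-153/8 + 63/2 − 105/8) = -3/8, so the A_1-coordinate is (-3/8)/(-15/4) = 1/10.
[A_1PA_3] = ½·(16·(-67/4−(-19)) + (-51/4)·(-19−(-5/2)) + (-35/2)·(-5/2−(-67/4))) = ½·(36 + 1683/8 − 1995/8) = -3/2, so the A_2-coordinate is 2/5.
[A_1A_2P] = ½·(16·(-35/2−(-67/4)) + (-14)·(-67/4−(-5/2)) + (-51/4)·(-5/2−(-35/2))) = ½·(-12 + 399/2 − 765/4) = -15/8, so the A_3-coordinate is 1/2.
Check: 1/10 + 2/5 + 1/2 = 1.

(1/10, 2/5, 1/2)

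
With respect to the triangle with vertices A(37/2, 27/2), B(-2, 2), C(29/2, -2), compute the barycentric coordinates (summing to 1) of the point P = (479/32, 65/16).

(3/8, 1/16, 9/16)

Signed area of the reference triangle: [ABC] = ½·((37/2)·(2−(-2)) + (-2)·(-2−(27/2)) + (29/2)·(27/2−2)) = ½·(74 + 31 + 667/4) = 1087/8.
[PBC] = ½·((479/32)·(2−(-2)) + (-2)·(-2−(65/16)) + (29/2)·(65/16−2)) = ½·(479/8 + 97/8 + 957/32) = 3261/64, so the A-coordinate is (3261/64)/(1087/8) = 3/8.
[APC] = ½·((37/2)·(65/16−(-2)) + (479/32)·(-2−(27/2)) + (29/2)·(27/2−(65/16))) = ½·(3589/32 − 14849/64 + 4379/32) = 1087/128, so the B-coordinate is 1/16.
[ABP] = ½·((37/2)·(2−(65/16)) + (-2)·(65/16−(27/2)) + (479/32)·(27/2−2)) = ½·(-1221/32 + 151/8 + 11017/64) = 9783/128, so the C-coordinate is 9/16.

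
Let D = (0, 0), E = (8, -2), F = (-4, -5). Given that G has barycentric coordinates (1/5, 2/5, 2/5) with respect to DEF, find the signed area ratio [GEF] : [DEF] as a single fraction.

1/5

The signed ratio [GEF]/[DEF] equals the barycentric coordinate of G at vertex D, which is 1/5.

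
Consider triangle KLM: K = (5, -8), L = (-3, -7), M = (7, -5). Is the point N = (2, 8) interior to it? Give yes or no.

no

Barycentric coordinates of N: (-70/13, 41/26, 125/26).
The three coordinates are negative, positive, positive; a point is interior exactly when all three are positive.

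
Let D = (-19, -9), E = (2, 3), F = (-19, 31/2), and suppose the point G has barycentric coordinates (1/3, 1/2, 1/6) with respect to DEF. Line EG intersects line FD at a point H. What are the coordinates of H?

(-19, -5/6)

Line EG meets FD where the E-coordinate vanishes; zeroing G's E-weight and renormalizing leaves F, D-weights 1/6 : 1/3 → (1/3, 2/3).
So H = (1/3)·F + (2/3)·D = (-19, -5/6).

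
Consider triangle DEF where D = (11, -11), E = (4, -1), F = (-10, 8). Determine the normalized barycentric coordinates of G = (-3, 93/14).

Signed area of the reference triangle: [DEF] = ½·(11·(-1−8) + 4·(8−(-11)) + (-10)·(-11−(-1))) = ½·(-99 + 76 + 100) = 77/2.
[GEF] = ½·((-3)·(-1−8) + 4·(8−(93/14)) + (-10)·(93/14−(-1))) = ½·(27 + 38/7 − 535/7) = -22, so the D-coordinate is (-22)/(77/2) = -4/7.
[DGF] = ½·(11·(93/14−8) + (-3)·(8−(-11)) + (-10)·(-11−(93/14))) = ½·(-209/14 − 57 + 1235/7) = 209/4, so the E-coordinate is 19/14.
[DEG] = ½·(11·(-1−(93/14)) + 4·(93/14−(-11)) + (-3)·(-11−(-1))) = ½·(-1177/14 + 494/7 + 30) = 33/4, so the F-coordinate is 3/14.

(-4/7, 19/14, 3/14)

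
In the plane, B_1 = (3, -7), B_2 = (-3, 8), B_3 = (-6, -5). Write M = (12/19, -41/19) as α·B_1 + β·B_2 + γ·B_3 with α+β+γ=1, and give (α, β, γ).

Signed area of the reference triangle: [B_1B_2B_3] = ½·(3·(8−(-5)) + (-3)·(-5−(-7)) + (-6)·(-7−8)) = ½·(39 − 6 + 90) = 123/2.
[MB_2B_3] = ½·((12/19)·(8−(-5)) + (-3)·(-5−(-41/19)) + (-6)·(-41/19−8)) = ½·(156/19 + 162/19 + 1158/19) = 738/19, so the B_1-coordinate is (738/19)/(123/2) = 12/19.
[B_1MB_3] = ½·(3·(-41/19−(-5)) + (12/19)·(-5−(-7)) + (-6)·(-7−(-41/19))) = ½·(162/19 + 24/19 + 552/19) = 369/19, so the B_2-coordinate is 6/19.
[B_1B_2M] = ½·(3·(8−(-41/19)) + (-3)·(-41/19−(-7)) + (12/19)·(-7−8)) = ½·(579/19 − 276/19 − 180/19) = 123/38, so the B_3-coordinate is 1/19.
Check: 12/19 + 6/19 + 1/19 = 1.

(12/19, 6/19, 1/19)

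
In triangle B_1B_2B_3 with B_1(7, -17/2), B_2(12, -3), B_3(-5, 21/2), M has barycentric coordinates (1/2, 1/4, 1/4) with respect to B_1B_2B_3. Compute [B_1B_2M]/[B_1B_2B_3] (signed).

The signed ratio [B_1B_2M]/[B_1B_2B_3] equals the barycentric coordinate of M at vertex B_3, which is 1/4.

1/4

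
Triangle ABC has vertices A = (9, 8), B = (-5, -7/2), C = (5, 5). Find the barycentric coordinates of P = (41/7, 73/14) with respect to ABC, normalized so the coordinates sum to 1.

(9/7, 3/7, -5/7)

Signed area of the reference triangle: [ABC] = ½·(9·(-7/2−5) + (-5)·(5−8) + 5·(8−(-7/2))) = ½·(-153/2 + 15 + 115/2) = -2.
[PBC] = ½·((41/7)·(-7/2−5) + (-5)·(5−(73/14)) + 5·(73/14−(-7/2))) = ½·(-697/14 + 15/14 + 305/7) = -18/7, so the A-coordinate is (-18/7)/(-2) = 9/7.
[APC] = ½·(9·(73/14−5) + (41/7)·(5−8) + 5·(8−(73/14))) = ½·(27/14 − 123/7 + 195/14) = -6/7, so the B-coordinate is 3/7.
[ABP] = ½·(9·(-7/2−(73/14)) + (-5)·(73/14−8) + (41/7)·(8−(-7/2))) = ½·(-549/7 + 195/14 + 943/14) = 10/7, so the C-coordinate is -5/7.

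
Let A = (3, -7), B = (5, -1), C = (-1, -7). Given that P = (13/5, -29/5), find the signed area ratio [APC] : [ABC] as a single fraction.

[ABC] = ½·(3·(-1−(-7)) + 5·(-7−(-7)) + (-1)·(-7−(-1))) = ½·(18 + 0 + 6) = 12.
[APC] = ½·(3·(-29/5−(-7)) + (13/5)·(-7−(-7)) + (-1)·(-7−(-29/5))) = ½·(18/5 + 0 + 6/5) = 12/5, so the ratio is (12/5)/12 = 1/5.

1/5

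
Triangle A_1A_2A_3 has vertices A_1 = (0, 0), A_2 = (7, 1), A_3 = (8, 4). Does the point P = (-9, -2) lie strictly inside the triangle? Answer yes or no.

Barycentric coordinates of P: (9/4, -1, -1/4).
The three coordinates are positive, negative, negative; a point is interior exactly when all three are positive.

no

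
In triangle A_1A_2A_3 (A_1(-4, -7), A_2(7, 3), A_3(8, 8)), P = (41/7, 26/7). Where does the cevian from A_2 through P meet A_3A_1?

Barycentric coordinates of P with respect to A_1A_2A_3: (1/7, 3/7, 3/7).
On side A_3A_1 the A_2-coordinate is zero; dropping P's A_2-weight 3/7 and renormalizing the remaining 3/7 : 1/7 gives weights 3/4, 1/4 on A_3, A_1.
Q = (3/4)·(8, 8) + (1/4)·(-4, -7) = (5, 17/4).

(5, 17/4)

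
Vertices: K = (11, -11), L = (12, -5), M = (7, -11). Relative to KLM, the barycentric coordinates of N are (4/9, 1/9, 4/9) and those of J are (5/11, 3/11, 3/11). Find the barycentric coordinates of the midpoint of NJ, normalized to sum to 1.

Since both coordinate triples sum to 1, the midpoint's barycentrics are the componentwise average.
(4/9+5/11)/2 = 89/198; similarly 19/99 and 71/198.

(89/198, 19/99, 71/198)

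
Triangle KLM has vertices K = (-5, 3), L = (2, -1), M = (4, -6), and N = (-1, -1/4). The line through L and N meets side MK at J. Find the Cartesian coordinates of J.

Barycentric coordinates of N with respect to KLM: (1/2, 1/4, 1/4).
On side MK the L-coordinate is zero; dropping N's L-weight 1/4 and renormalizing the remaining 1/4 : 1/2 gives weights 1/3, 2/3 on M, K.
J = (1/3)·(4, -6) + (2/3)·(-5, 3) = (-2, 0).

(-2, 0)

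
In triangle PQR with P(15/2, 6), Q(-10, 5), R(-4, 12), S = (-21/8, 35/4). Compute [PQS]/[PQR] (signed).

[PQR] = ½·((15/2)·(5−12) + (-10)·(12−6) + (-4)·(6−5)) = ½·(-105/2 − 60 − 4) = -233/4.
[PQS] = ½·((15/2)·(5−(35/4)) + (-10)·(35/4−6) + (-21/8)·(6−5)) = ½·(-225/8 − 55/2 − 21/8) = -233/8, so the ratio is (-233/8)/(-233/4) = 1/2.

1/2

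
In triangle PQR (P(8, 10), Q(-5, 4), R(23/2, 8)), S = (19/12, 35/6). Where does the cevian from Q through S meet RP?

Barycentric coordinates of S with respect to PQR: (1/12, 7/12, 1/3).
On side RP the Q-coordinate is zero; dropping S's Q-weight 7/12 and renormalizing the remaining 1/3 : 1/12 gives weights 4/5, 1/5 on R, P.
T = (4/5)·(23/2, 8) + (1/5)·(8, 10) = (54/5, 42/5).

(54/5, 42/5)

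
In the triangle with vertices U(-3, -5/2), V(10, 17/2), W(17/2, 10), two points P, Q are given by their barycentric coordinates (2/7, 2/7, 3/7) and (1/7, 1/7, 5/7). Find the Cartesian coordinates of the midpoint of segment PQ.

Barycentric coordinates of the midpoint are the average: (3/14, 3/14, 4/7).
Converting: (3/14)·U + (3/14)·V + (4/7)·W = (89/14, 7).

(89/14, 7)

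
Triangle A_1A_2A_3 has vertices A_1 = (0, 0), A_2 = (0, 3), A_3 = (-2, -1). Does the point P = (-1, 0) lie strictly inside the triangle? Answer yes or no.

yes

Barycentric coordinates of P: (1/3, 1/6, 1/2).
The three coordinates are positive, positive, positive; a point is interior exactly when all three are positive.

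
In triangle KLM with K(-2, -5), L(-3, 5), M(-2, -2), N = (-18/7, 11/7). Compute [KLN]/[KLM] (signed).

2/7

[KLM] = ½·((-2)·(5−(-2)) + (-3)·(-2−(-5)) + (-2)·(-5−5)) = ½·(-14 − 9 + 20) = -3/2.
[KLN] = ½·((-2)·(5−(11/7)) + (-3)·(11/7−(-5)) + (-18/7)·(-5−5)) = ½·(-48/7 − 138/7 + 180/7) = -3/7, so the ratio is (-3/7)/(-3/2) = 2/7.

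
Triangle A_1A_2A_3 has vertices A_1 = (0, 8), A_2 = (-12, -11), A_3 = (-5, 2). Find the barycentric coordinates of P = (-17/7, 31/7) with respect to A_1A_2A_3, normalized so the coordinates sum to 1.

(5/7, 1/7, 1/7)

Signed area of the reference triangle: [A_1A_2A_3] = ½·(0·(-11−2) + (-12)·(2−8) + (-5)·(8−(-11))) = ½·(0 + 72 − 95) = -23/2.
[PA_2A_3] = ½·((-17/7)·(-11−2) + (-12)·(2−(31/7)) + (-5)·(31/7−(-11))) = ½·(221/7 + 204/7 − 540/7) = -115/14, so the A_1-coordinate is (-115/14)/(-23/2) = 5/7.
[A_1PA_3] = ½·(0·(31/7−2) + (-17/7)·(2−8) + (-5)·(8−(31/7))) = ½·(0 + 102/7 − 125/7) = -23/14, so the A_2-coordinate is 1/7.
[A_1A_2P] = ½·(0·(-11−(31/7)) + (-12)·(31/7−8) + (-17/7)·(8−(-11))) = ½·(0 + 300/7 − 323/7) = -23/14, so the A_3-coordinate is 1/7.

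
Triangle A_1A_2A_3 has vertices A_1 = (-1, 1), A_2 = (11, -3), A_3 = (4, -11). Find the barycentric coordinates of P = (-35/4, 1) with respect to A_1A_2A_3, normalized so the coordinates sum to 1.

(3/2, -3/4, 1/4)

Signed area of the reference triangle: [A_1A_2A_3] = ½·((-1)·(-3−(-11)) + 11·(-11−1) + 4·(1−(-3))) = ½·(-8 − 132 + 16) = -62.
[PA_2A_3] = ½·((-35/4)·(-3−(-11)) + 11·(-11−1) + 4·(1−(-3))) = ½·(-70 − 132 + 16) = -93, so the A_1-coordinate is (-93)/(-62) = 3/2.
[A_1PA_3] = ½·((-1)·(1−(-11)) + (-35/4)·(-11−1) + 4·(1−1)) = ½·(-12 + 105 + 0) = 93/2, so the A_2-coordinate is -3/4.
[A_1A_2P] = ½·((-1)·(-3−1) + 11·(1−1) + (-35/4)·(1−(-3))) = ½·(4 + 0 − 35) = -31/2, so the A_3-coordinate is 1/4.
Check: 3/2 − 3/4 + 1/4 = 1.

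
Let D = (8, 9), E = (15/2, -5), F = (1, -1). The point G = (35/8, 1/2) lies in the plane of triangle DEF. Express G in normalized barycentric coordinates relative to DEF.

Signed area of the reference triangle: [DEF] = ½·(8·(-5−(-1)) + (15/2)·(-1−9) + 1·(9−(-5))) = ½·(-32 − 75 + 14) = -93/2.
[GEF] = ½·((35/8)·(-5−(-1)) + (15/2)·(-1−(1/2)) + 1·(1/2−(-5))) = ½·(-35/2 − 45/4 + 11/2) = -93/8, so the D-coordinate is (-93/8)/(-93/2) = 1/4.
[DGF] = ½·(8·(1/2−(-1)) + (35/8)·(-1−9) + 1·(9−(1/2))) = ½·(12 − 175/4 + 17/2) = -93/8, so the E-coordinate is 1/4.
[DEG] = ½·(8·(-5−(1/2)) + (15/2)·(1/2−9) + (35/8)·(9−(-5))) = ½·(-44 − 255/4 + 245/4) = -93/4, so the F-coordinate is 1/2.

(1/4, 1/4, 1/2)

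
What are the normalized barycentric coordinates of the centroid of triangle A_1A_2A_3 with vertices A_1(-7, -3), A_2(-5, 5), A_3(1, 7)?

The centroid is the average of the vertices, so each weight is 1/3.

(1/3, 1/3, 1/3)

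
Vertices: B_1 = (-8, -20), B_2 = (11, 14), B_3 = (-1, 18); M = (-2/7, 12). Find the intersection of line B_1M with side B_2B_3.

Barycentric coordinates of M with respect to B_1B_2B_3: (1/7, 1/7, 5/7).
On side B_2B_3 the B_1-coordinate is zero; dropping M's B_1-weight 1/7 and renormalizing the remaining 1/7 : 5/7 gives weights 1/6, 5/6 on B_2, B_3.
N = (1/6)·(11, 14) + (5/6)·(-1, 18) = (1, 52/3).

(1, 52/3)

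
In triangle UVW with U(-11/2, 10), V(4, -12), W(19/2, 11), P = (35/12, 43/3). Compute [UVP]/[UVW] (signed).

2/3

[UVW] = ½·((-11/2)·(-12−11) + 4·(11−10) + (19/2)·(10−(-12))) = ½·(253/2 + 4 + 209) = 679/4.
[UVP] = ½·((-11/2)·(-12−(43/3)) + 4·(43/3−10) + (35/12)·(10−(-12))) = ½·(869/6 + 52/3 + 385/6) = 679/6, so the ratio is (679/6)/(679/4) = 2/3.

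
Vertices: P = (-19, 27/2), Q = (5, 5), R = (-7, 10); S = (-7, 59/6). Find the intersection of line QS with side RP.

(-17/2, 167/16)

Barycentric coordinates of S with respect to PQR: (1/9, 1/9, 7/9).
On side RP the Q-coordinate is zero; dropping S's Q-weight 1/9 and renormalizing the remaining 7/9 : 1/9 gives weights 7/8, 1/8 on R, P.
T = (7/8)·(-7, 10) + (1/8)·(-19, 27/2) = (-17/2, 167/16).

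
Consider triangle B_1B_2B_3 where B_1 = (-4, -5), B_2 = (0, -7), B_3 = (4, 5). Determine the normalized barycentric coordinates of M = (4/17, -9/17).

Signed area of the reference triangle: [B_1B_2B_3] = ½·((-4)·(-7−5) + 0·(5−(-5)) + 4·(-5−(-7))) = ½·(48 + 0 + 8) = 28.
[MB_2B_3] = ½·((4/17)·(-7−5) + 0·(5−(-9/17)) + 4·(-9/17−(-7))) = ½·(-48/17 + 0 + 440/17) = 196/17, so the B_1-coordinate is (196/17)/28 = 7/17.
[B_1MB_3] = ½·((-4)·(-9/17−5) + (4/17)·(5−(-5)) + 4·(-5−(-9/17))) = ½·(376/17 + 40/17 − 304/17) = 56/17, so the B_2-coordinate is 2/17.
[B_1B_2M] = ½·((-4)·(-7−(-9/17)) + 0·(-9/17−(-5)) + (4/17)·(-5−(-7))) = ½·(440/17 + 0 + 8/17) = 224/17, so the B_3-coordinate is 8/17.

(7/17, 2/17, 8/17)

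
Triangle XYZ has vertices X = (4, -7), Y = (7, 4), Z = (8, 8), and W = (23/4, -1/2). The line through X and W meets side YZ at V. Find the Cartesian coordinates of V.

Barycentric coordinates of W with respect to XYZ: (1/2, 1/4, 1/4).
On side YZ the X-coordinate is zero; dropping W's X-weight 1/2 and renormalizing the remaining 1/4 : 1/4 gives weights 1/2, 1/2 on Y, Z.
V = (1/2)·(7, 4) + (1/2)·(8, 8) = (15/2, 6).

(15/2, 6)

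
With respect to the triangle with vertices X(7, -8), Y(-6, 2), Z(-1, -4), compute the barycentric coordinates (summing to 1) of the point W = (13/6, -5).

Signed area of the reference triangle: [XYZ] = ½·(7·(2−(-4)) + (-6)·(-4−(-8)) + (-1)·(-8−2)) = ½·(42 − 24 + 10) = 14.
[WYZ] = ½·((13/6)·(2−(-4)) + (-6)·(-4−(-5)) + (-1)·(-5−2)) = ½·(13 − 6 + 7) = 7, so the X-coordinate is 7/14 = 1/2.
[XWZ] = ½·(7·(-5−(-4)) + (13/6)·(-4−(-8)) + (-1)·(-8−(-5))) = ½·(-7 + 26/3 + 3) = 7/3, so the Y-coordinate is 1/6.
[XYW] = ½·(7·(2−(-5)) + (-6)·(-5−(-8)) + (13/6)·(-8−2)) = ½·(49 − 18 − 65/3) = 14/3, so the Z-coordinate is 1/3.

(1/2, 1/6, 1/3)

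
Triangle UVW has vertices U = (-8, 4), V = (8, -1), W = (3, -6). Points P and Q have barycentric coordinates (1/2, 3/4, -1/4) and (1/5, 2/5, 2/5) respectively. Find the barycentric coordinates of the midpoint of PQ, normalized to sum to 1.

(7/20, 23/40, 3/40)

Since both coordinate triples sum to 1, the midpoint's barycentrics are the componentwise average.
(1/2+1/5)/2 = 7/20; similarly 23/40 and 3/40.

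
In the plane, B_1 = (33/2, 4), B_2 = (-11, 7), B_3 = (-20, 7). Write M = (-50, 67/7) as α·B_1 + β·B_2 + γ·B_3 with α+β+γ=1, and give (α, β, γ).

(-6/7, 1/7, 12/7)

Signed area of the reference triangle: [B_1B_2B_3] = ½·((33/2)·(7−7) + (-11)·(7−4) + (-20)·(4−7)) = ½·(0 − 33 + 60) = 27/2.
[MB_2B_3] = ½·((-50)·(7−7) + (-11)·(7−(67/7)) + (-20)·(67/7−7)) = ½·(0 + 198/7 − 360/7) = -81/7, so the B_1-coordinate is (-81/7)/(27/2) = -6/7.
[B_1MB_3] = ½·((33/2)·(67/7−7) + (-50)·(7−4) + (-20)·(4−(67/7))) = ½·(297/7 − 150 + 780/7) = 27/14, so the B_2-coordinate is 1/7.
[B_1B_2M] = ½·((33/2)·(7−(67/7)) + (-11)·(67/7−4) + (-50)·(4−7)) = ½·(-297/7 − 429/7 + 150) = 162/7, so the B_3-coordinate is 12/7.
Check: -6/7 + 1/7 + 12/7 = 1.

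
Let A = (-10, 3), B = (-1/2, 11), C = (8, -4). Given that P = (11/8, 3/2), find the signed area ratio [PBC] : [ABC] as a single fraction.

[ABC] = ½·((-10)·(11−(-4)) + (-1/2)·(-4−3) + 8·(3−11)) = ½·(-150 + 7/2 − 64) = -421/4.
[PBC] = ½·((11/8)·(11−(-4)) + (-1/2)·(-4−(3/2)) + 8·(3/2−11)) = ½·(165/8 + 11/4 − 76) = -421/16, so the ratio is (-421/16)/(-421/4) = 1/4.

1/4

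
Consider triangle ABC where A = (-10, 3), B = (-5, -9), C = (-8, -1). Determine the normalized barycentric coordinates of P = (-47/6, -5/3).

Signed area of the reference triangle: [ABC] = ½·((-10)·(-9−(-1)) + (-5)·(-1−3) + (-8)·(3−(-9))) = ½·(80 + 20 − 96) = 2.
[PBC] = ½·((-47/6)·(-9−(-1)) + (-5)·(-1−(-5/3)) + (-8)·(-5/3−(-9))) = ½·(188/3 − 10/3 − 176/3) = 1/3, so the A-coordinate is (1/3)/2 = 1/6.
[APC] = ½·((-10)·(-5/3−(-1)) + (-47/6)·(-1−3) + (-8)·(3−(-5/3))) = ½·(20/3 + 94/3 − 112/3) = 1/3, so the B-coordinate is 1/6.
[ABP] = ½·((-10)·(-9−(-5/3)) + (-5)·(-5/3−3) + (-47/6)·(3−(-9))) = ½·(220/3 + 70/3 − 94) = 4/3, so the C-coordinate is 2/3.
Check: 1/6 + 1/6 + 2/3 = 1.

(1/6, 1/6, 2/3)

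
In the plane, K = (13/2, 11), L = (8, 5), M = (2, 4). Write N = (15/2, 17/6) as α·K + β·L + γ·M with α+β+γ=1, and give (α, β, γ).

(-1/3, 7/6, 1/6)

Signed area of the reference triangle: [KLM] = ½·((13/2)·(5−4) + 8·(4−11) + 2·(11−5)) = ½·(13/2 − 56 + 12) = -75/4.
[NLM] = ½·((15/2)·(5−4) + 8·(4−(17/6)) + 2·(17/6−5)) = ½·(15/2 + 28/3 − 13/3) = 25/4, so the K-coordinate is (25/4)/(-75/4) = -1/3.
[KNM] = ½·((13/2)·(17/6−4) + (15/2)·(4−11) + 2·(11−(17/6))) = ½·(-91/12 − 105/2 + 49/3) = -175/8, so the L-coordinate is 7/6.
[KLN] = ½·((13/2)·(5−(17/6)) + 8·(17/6−11) + (15/2)·(11−5)) = ½·(169/12 − 196/3 + 45) = -25/8, so the M-coordinate is 1/6.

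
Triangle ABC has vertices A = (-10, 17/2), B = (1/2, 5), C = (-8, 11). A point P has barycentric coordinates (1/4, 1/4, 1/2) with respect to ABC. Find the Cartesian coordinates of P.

(-51/8, 71/8)

P = (1/4)·A + (1/4)·B + (1/2)·C.
x-coordinate: (1/4)·(-10) + (1/4)·(1/2) + (1/2)·(-8) = -51/8.
y-coordinate: (1/4)·(17/2) + (1/4)·5 + (1/2)·11 = 71/8.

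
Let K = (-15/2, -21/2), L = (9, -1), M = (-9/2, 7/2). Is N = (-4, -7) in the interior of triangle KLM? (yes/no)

yes

Barycentric coordinates of N: (31/45, 77/405, 49/405).
The three coordinates are positive, positive, positive; a point is interior exactly when all three are positive.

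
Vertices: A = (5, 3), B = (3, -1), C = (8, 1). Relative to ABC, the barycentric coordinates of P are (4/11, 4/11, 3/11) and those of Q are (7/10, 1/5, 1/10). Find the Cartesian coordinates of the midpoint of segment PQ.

(1099/220, 3/2)

Barycentric coordinates of the midpoint are the average: (117/220, 31/110, 41/220).
Converting: (117/220)·A + (31/110)·B + (41/220)·C = (1099/220, 3/2).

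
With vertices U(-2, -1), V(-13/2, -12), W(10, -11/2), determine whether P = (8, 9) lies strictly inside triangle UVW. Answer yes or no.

no

Barycentric coordinates of P: (1009/609, -220/203, 260/609).
The three coordinates are positive, negative, positive; a point is interior exactly when all three are positive.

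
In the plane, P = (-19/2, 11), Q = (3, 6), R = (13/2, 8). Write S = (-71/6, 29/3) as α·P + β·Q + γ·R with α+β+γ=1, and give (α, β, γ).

(1, 2/3, -2/3)

Signed area of the reference triangle: [PQR] = ½·((-19/2)·(6−8) + 3·(8−11) + (13/2)·(11−6)) = ½·(19 − 9 + 65/2) = 85/4.
[SQR] = ½·((-71/6)·(6−8) + 3·(8−(29/3)) + (13/2)·(29/3−6)) = ½·(71/3 − 5 + 143/6) = 85/4, so the P-coordinate is (85/4)/(85/4) = 1.
[PSR] = ½·((-19/2)·(29/3−8) + (-71/6)·(8−11) + (13/2)·(11−(29/3))) = ½·(-95/6 + 71/2 + 26/3) = 85/6, so the Q-coordinate is 2/3.
[PQS] = ½·((-19/2)·(6−(29/3)) + 3·(29/3−11) + (-71/6)·(11−6)) = ½·(209/6 − 4 − 355/6) = -85/6, so the R-coordinate is -2/3.
Check: 1 + 2/3 − 2/3 = 1.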